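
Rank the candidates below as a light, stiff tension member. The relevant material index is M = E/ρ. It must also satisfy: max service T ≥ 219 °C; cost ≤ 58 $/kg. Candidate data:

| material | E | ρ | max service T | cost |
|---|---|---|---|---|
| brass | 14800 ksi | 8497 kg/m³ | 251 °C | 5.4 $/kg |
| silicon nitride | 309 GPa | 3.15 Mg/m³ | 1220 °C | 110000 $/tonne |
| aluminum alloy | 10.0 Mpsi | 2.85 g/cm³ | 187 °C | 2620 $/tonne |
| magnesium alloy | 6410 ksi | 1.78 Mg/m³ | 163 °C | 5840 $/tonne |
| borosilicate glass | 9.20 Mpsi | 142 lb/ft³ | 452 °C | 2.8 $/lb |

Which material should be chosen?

borosilicate glass

Screen on constraints: max service T ≥ 219 °C; cost ≤ 58 $/kg. Survivors: brass, borosilicate glass.
In SI units:
  brass: E = 102.0 GPa, ρ = 8497 kg/m³
  borosilicate glass: E = 63.43 GPa, ρ = 2275 kg/m³
  borosilicate glass: M = 27.9 MN·m/kg
  brass: M = 12.0 MN·m/kg
Highest index: borosilicate glass.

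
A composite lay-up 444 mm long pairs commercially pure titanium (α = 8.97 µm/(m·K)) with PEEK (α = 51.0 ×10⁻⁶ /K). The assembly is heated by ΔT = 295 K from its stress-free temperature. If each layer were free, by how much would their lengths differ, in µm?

Δα = |8.97 − 51.0|×10⁻⁶/K = 42.0×10⁻⁶/K.
ΔL_mismatch = Δα·L·ΔT = 42.0×10⁻⁶ × 444.0 mm × 295.0 K = 5510 µm.

5510 µm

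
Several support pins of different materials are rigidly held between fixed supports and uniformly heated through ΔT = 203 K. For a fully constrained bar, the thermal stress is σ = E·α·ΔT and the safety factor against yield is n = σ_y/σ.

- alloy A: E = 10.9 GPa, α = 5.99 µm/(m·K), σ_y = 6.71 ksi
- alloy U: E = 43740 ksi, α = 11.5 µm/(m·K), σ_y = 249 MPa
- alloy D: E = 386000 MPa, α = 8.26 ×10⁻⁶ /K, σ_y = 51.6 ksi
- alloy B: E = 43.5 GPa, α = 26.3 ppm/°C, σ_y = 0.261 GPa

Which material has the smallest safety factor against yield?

Per material, after unit conversion:
  alloy A: E = 10.90, α = 5.99, σ_y = 46.26 → σ = 13.3 MPa, n = 3.49
  alloy U: E = 301.6, α = 11.5, σ_y = 249.0 → σ = 704 MPa, n = 0.354
  alloy D: E = 386.0, α = 8.26, σ_y = 355.8 → σ = 647 MPa, n = 0.550
  alloy B: E = 43.50, α = 26.3, σ_y = 261.0 → σ = 232 MPa, n = 1.12
Alloy U has the lowest safety factor, n = 0.354.

alloy U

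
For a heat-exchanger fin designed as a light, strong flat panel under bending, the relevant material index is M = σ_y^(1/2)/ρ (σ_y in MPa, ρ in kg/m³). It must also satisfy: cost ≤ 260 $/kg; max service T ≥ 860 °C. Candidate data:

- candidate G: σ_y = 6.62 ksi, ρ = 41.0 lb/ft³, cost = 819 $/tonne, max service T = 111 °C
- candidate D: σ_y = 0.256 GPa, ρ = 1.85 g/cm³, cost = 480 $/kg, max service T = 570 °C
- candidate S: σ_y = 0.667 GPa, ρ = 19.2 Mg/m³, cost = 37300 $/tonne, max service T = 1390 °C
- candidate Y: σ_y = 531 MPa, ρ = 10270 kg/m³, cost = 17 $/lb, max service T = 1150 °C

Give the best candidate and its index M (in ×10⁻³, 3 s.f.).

Screen on constraints: cost ≤ 260 $/kg; max service T ≥ 860 °C. Survivors: candidate S, candidate Y.
Convert each candidate to consistent units, then evaluate M:
  candidate S: σ_y = 667.0 MPa, ρ = 19200 kg/m³
  candidate Y: σ_y = 531.0 MPa, ρ = 10270 kg/m³
  candidate Y: M = 2.24×10⁻³
  candidate S: M = 1.35×10⁻³
The maximum is for candidate Y.

candidate Y, M = 2.24×10⁻³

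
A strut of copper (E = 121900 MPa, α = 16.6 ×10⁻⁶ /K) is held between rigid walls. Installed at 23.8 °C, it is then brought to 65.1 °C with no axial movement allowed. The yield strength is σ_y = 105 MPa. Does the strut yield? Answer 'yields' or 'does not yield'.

does not yield

E = 121900 MPa = 121.9 GPa.
ΔT = 41.30 K. Constrained thermal stress σ = E·α·ΔT = 121.9×10³ MPa × 16.6×10⁻⁶ × 41.30 = 83.6 MPa (compressive).
Compare to σ_y = 105 MPa: σ < σ_y, so it does not yield.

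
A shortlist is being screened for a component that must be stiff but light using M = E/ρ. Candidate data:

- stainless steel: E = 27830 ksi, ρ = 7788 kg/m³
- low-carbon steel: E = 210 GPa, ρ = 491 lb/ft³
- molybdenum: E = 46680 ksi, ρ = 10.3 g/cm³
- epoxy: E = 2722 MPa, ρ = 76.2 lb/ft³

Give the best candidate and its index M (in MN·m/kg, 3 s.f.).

molybdenum, M = 31.2 MN·m/kg

In SI units:
  stainless steel: E = 191.9 GPa, ρ = 7788 kg/m³
  low-carbon steel: E = 210.0 GPa, ρ = 7865 kg/m³
  molybdenum: E = 321.8 GPa, ρ = 10300 kg/m³
  epoxy: E = 2.722 GPa, ρ = 1221 kg/m³
  molybdenum: M = 31.2 MN·m/kg
  low-carbon steel: M = 26.7 MN·m/kg
  stainless steel: M = 24.6 MN·m/kg
  epoxy: M = 2.23 MN·m/kg
Highest index: molybdenum.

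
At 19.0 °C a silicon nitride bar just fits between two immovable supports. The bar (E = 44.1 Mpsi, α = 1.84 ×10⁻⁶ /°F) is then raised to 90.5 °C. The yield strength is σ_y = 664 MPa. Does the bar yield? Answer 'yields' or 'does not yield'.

does not yield

E = 44.1 Mpsi = 304.1 GPa.
α = 1.84×10⁻⁶/°F × 9/5 = 3.31×10⁻⁶/K.
ΔT = 71.50 K. Constrained thermal stress σ = E·α·ΔT = 304.1×10³ MPa × 3.31×10⁻⁶ × 71.50 = 72.0 MPa (compressive).
Compare to σ_y = 664 MPa: σ < σ_y, so it does not yield.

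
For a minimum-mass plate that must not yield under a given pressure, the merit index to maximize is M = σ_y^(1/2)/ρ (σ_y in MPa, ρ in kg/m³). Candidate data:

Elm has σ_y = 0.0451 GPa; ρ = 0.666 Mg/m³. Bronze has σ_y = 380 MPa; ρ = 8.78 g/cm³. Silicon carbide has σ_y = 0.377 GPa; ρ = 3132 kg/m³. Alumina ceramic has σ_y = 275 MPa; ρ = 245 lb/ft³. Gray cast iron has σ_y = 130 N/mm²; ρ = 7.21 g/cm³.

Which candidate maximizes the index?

elm

Normalizing units and computing the index:
  elm: σ_y = 45.10 MPa, ρ = 666.0 kg/m³
  bronze: σ_y = 380.0 MPa, ρ = 8780 kg/m³
  silicon carbide: σ_y = 377.0 MPa, ρ = 3132 kg/m³
  alumina ceramic: σ_y = 275.0 MPa, ρ = 3925 kg/m³
  gray cast iron: σ_y = 130.0 MPa, ρ = 7210 kg/m³
  elm: M = 10.1×10⁻³
  silicon carbide: M = 6.20×10⁻³
  alumina ceramic: M = 4.23×10⁻³
  bronze: M = 2.22×10⁻³
  gray cast iron: M = 1.58×10⁻³
Elm has the largest M.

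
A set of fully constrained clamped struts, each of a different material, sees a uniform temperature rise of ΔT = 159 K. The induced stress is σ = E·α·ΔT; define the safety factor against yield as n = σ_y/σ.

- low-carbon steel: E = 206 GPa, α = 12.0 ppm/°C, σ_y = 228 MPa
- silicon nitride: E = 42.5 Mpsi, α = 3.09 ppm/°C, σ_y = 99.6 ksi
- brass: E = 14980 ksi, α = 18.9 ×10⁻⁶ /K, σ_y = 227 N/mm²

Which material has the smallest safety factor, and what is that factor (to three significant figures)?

Per material, after unit conversion:
  low-carbon steel: E = 206.0, α = 12.0, σ_y = 228.0 → σ = 393 MPa, n = 0.580
  silicon nitride: E = 293.0, α = 3.09, σ_y = 686.7 → σ = 144 MPa, n = 4.77
  brass: E = 103.3, α = 18.9, σ_y = 227.0 → σ = 310 MPa, n = 0.731
Smallest n: low-carbon steel with n = 0.580.

low-carbon steel, n = 0.580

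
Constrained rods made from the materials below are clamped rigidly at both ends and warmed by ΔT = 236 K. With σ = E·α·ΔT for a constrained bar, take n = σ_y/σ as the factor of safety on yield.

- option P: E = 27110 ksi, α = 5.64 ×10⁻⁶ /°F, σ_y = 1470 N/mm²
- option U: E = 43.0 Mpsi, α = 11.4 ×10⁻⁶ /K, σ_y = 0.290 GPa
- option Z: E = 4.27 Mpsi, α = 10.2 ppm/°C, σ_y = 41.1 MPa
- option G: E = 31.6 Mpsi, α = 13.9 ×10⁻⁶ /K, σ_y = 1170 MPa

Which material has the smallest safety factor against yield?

option U

With everything in SI (GPa, ×10⁻⁶/K, MPa):
  option P: E = 186.9, α = 10.2, σ_y = 1470 → σ = 448 MPa, n = 3.28
  option U: E = 296.5, α = 11.4, σ_y = 290.0 → σ = 798 MPa, n = 0.364
  option Z: E = 29.44, α = 10.2, σ_y = 41.10 → σ = 70.9 MPa, n = 0.580
  option G: E = 217.9, α = 13.9, σ_y = 1170 → σ = 715 MPa, n = 1.64
Option U has the lowest safety factor, n = 0.364.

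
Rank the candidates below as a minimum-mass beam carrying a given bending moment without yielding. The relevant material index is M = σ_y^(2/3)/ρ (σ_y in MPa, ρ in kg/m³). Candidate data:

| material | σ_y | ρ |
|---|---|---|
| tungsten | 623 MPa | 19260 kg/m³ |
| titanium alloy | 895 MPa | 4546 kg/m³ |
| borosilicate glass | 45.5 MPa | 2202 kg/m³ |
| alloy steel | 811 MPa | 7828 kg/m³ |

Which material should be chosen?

Computing M directly (units already consistent):
  titanium alloy: M = 20.4×10⁻³
  alloy steel: M = 11.1×10⁻³
  borosilicate glass: M = 5.79×10⁻³
  tungsten: M = 3.79×10⁻³
Titanium alloy ranks first.

titanium alloy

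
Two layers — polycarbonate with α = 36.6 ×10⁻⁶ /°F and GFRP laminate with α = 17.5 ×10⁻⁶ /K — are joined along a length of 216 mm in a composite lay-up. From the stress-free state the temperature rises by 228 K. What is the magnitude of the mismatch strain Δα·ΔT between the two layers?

polycarbonate: α = 36.6×10⁻⁶/°F × 9/5 = 65.9×10⁻⁶/K.
Δα = |65.9 − 17.5|×10⁻⁶/K = 48.4×10⁻⁶/K.
Mismatch strain = Δα·ΔT = 48.4×10⁻⁶ × 228.0 = 0.0110.

0.0110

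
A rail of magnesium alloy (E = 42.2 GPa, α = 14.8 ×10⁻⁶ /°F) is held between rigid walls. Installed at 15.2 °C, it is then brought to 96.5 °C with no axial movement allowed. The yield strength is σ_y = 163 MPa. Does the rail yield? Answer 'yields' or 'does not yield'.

does not yield

α = 14.8×10⁻⁶/°F × 9/5 = 26.6×10⁻⁶/K.
ΔT = 81.30 K. Constrained thermal stress σ = E·α·ΔT = 42.20×10³ MPa × 26.6×10⁻⁶ × 81.30 = 91.4 MPa (compressive).
Compare to σ_y = 163 MPa: σ < σ_y, so it does not yield.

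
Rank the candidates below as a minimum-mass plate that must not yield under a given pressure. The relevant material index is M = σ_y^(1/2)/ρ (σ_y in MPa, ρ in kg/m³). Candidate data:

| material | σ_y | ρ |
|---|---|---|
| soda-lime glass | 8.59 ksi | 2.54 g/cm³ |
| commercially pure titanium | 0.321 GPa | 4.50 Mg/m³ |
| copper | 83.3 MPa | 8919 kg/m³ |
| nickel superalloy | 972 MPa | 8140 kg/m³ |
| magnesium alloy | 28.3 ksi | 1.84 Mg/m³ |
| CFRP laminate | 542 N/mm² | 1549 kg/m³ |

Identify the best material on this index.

After converting to SI:
  soda-lime glass: σ_y = 59.23 MPa, ρ = 2540 kg/m³
  commercially pure titanium: σ_y = 321.0 MPa, ρ = 4500 kg/m³
  copper: σ_y = 83.30 MPa, ρ = 8919 kg/m³
  nickel superalloy: σ_y = 972.0 MPa, ρ = 8140 kg/m³
  magnesium alloy: σ_y = 195.1 MPa, ρ = 1840 kg/m³
  CFRP laminate: σ_y = 542.0 MPa, ρ = 1549 kg/m³
  CFRP laminate: M = 15.0×10⁻³
  magnesium alloy: M = 7.59×10⁻³
  commercially pure titanium: M = 3.98×10⁻³
  nickel superalloy: M = 3.83×10⁻³
  soda-lime glass: M = 3.03×10⁻³
  copper: M = 1.02×10⁻³
Highest index: CFRP laminate.

CFRP laminate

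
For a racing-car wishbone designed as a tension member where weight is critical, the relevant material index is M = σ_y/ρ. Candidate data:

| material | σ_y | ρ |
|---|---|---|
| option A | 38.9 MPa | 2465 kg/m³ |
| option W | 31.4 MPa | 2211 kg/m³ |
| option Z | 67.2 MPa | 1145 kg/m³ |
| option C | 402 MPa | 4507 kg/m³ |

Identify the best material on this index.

option C

Computing M directly (units already consistent):
  option C: M = 89.2 kN·m/kg
  option Z: M = 58.7 kN·m/kg
  option A: M = 15.8 kN·m/kg
  option W: M = 14.2 kN·m/kg
Highest index: option C.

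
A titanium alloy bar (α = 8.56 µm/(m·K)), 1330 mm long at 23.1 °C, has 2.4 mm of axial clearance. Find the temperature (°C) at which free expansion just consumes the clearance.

α·L₀·ΔT = 2.4 mm ⇒ ΔT = 2.4 / (8.56×10⁻⁶ × 1330.0) = 210.8 K.
T = 23.1 + 210.8 = 233.9 °C.

234 °C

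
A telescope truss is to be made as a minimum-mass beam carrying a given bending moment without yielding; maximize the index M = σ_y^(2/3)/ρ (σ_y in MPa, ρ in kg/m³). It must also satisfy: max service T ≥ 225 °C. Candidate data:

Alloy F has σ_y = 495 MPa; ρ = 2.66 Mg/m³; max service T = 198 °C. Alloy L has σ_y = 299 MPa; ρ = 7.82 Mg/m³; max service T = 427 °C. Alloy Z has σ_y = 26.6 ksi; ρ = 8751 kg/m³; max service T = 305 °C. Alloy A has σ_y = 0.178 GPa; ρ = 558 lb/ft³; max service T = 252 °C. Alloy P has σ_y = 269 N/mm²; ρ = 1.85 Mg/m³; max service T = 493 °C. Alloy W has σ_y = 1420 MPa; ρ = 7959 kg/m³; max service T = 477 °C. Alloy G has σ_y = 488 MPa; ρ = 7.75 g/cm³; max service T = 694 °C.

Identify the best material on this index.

Screen on constraints: max service T ≥ 225 °C. Survivors: alloy L, alloy Z, alloy A, alloy P, alloy W, alloy G.
In SI units:
  alloy L: σ_y = 299.0 MPa, ρ = 7820 kg/m³
  alloy Z: σ_y = 183.4 MPa, ρ = 8751 kg/m³
  alloy A: σ_y = 178.0 MPa, ρ = 8938 kg/m³
  alloy P: σ_y = 269.0 MPa, ρ = 1850 kg/m³
  alloy W: σ_y = 1420 MPa, ρ = 7959 kg/m³
  alloy G: σ_y = 488.0 MPa, ρ = 7750 kg/m³
  alloy P: M = 22.5×10⁻³
  alloy W: M = 15.9×10⁻³
  alloy G: M = 8.00×10⁻³
  alloy L: M = 5.72×10⁻³
  alloy Z: M = 3.69×10⁻³
  alloy A: M = 3.54×10⁻³
Alloy P ranks first.

alloy P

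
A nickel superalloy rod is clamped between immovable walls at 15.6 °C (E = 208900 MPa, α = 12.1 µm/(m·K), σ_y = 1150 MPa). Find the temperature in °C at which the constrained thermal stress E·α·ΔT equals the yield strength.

E = 208900 MPa = 208.9 GPa.
E·α·ΔT = 1150 MPa ⇒ ΔT = 1150 / (208.9×10³ × 12.1×10⁻⁶) = 455.0 K.
T = 15.6 + 455.0 = 470.6 °C.

471 °C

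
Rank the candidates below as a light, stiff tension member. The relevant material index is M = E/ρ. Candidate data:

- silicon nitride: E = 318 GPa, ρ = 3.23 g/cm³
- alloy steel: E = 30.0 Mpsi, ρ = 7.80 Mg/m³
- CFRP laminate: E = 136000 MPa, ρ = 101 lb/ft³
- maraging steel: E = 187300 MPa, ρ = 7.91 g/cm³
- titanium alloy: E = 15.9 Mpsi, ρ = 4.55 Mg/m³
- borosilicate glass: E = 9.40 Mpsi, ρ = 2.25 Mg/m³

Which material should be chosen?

silicon nitride

In SI units:
  silicon nitride: E = 318.0 GPa, ρ = 3230 kg/m³
  alloy steel: E = 206.8 GPa, ρ = 7800 kg/m³
  CFRP laminate: E = 136.0 GPa, ρ = 1618 kg/m³
  maraging steel: E = 187.3 GPa, ρ = 7910 kg/m³
  titanium alloy: E = 109.6 GPa, ρ = 4550 kg/m³
  borosilicate glass: E = 64.81 GPa, ρ = 2250 kg/m³
  silicon nitride: M = 98.5 MN·m/kg
  CFRP laminate: M = 84.1 MN·m/kg
  borosilicate glass: M = 28.8 MN·m/kg
  alloy steel: M = 26.5 MN·m/kg
  titanium alloy: M = 24.1 MN·m/kg
  maraging steel: M = 23.7 MN·m/kg
Silicon nitride ranks first.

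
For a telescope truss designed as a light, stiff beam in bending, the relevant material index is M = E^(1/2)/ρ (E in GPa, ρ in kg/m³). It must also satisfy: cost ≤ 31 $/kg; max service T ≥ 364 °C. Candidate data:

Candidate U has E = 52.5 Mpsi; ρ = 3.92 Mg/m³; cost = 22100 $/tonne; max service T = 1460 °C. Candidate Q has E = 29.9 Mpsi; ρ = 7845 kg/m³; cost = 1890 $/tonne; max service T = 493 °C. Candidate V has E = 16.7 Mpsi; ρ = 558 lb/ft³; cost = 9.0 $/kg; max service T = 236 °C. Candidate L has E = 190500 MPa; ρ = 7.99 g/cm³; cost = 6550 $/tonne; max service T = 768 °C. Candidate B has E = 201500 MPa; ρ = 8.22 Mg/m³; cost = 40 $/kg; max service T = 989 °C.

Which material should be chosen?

Screen on constraints: cost ≤ 31 $/kg; max service T ≥ 364 °C. Survivors: candidate U, candidate Q, candidate L.
In SI units:
  candidate U: E = 362.0 GPa, ρ = 3920 kg/m³
  candidate Q: E = 206.2 GPa, ρ = 7845 kg/m³
  candidate L: E = 190.5 GPa, ρ = 7990 kg/m³
  candidate U: M = 4.85×10⁻³
  candidate Q: M = 1.83×10⁻³
  candidate L: M = 1.73×10⁻³
The maximum is for candidate U.

candidate U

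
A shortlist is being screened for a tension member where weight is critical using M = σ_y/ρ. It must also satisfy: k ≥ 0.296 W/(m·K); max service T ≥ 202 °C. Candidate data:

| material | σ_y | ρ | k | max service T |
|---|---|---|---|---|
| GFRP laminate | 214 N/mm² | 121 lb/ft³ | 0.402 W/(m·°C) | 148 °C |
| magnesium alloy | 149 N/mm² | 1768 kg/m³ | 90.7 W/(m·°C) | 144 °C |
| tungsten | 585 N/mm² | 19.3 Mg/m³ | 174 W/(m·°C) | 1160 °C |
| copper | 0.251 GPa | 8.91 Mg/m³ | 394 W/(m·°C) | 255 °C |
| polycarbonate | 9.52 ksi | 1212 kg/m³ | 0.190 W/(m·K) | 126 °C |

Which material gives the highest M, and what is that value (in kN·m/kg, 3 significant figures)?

Screen on constraints: k ≥ 0.296 W/(m·K); max service T ≥ 202 °C. Survivors: tungsten, copper.
Putting every candidate on a common basis:
  tungsten: σ_y = 585.0 MPa, ρ = 19300 kg/m³
  copper: σ_y = 251.0 MPa, ρ = 8910 kg/m³
  tungsten: M = 30.3 kN·m/kg
  copper: M = 28.2 kN·m/kg
Tungsten has the largest M.

tungsten, M = 30.3 kN·m/kg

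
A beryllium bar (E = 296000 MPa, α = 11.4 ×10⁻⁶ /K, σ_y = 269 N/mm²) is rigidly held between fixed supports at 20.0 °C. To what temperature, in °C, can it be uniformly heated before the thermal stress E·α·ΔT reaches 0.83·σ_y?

86.2 °C

E = 296000 MPa = 296.0 GPa.
σ_y = 269 N/mm² = 269.0 MPa.
E·α·ΔT = 223.3 MPa ⇒ ΔT = 223.3 / (296.0×10³ × 11.4×10⁻⁶) = 66.17 K.
T = 20.0 + 66.17 = 86.17 °C.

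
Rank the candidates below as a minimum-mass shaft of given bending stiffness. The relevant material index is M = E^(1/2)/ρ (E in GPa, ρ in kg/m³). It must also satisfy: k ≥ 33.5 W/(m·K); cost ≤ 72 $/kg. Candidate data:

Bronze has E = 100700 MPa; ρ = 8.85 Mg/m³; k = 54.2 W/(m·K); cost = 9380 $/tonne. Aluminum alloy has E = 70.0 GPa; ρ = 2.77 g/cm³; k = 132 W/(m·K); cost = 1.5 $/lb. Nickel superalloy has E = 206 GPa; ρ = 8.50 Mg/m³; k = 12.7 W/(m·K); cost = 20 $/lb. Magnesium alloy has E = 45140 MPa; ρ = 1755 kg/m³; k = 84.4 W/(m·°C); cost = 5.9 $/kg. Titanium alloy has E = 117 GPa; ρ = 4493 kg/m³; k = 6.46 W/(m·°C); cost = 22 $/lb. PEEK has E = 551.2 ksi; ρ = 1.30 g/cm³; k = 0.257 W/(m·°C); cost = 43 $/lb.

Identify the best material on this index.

Screen on constraints: k ≥ 33.5 W/(m·K); cost ≤ 72 $/kg. Survivors: bronze, aluminum alloy, magnesium alloy.
After converting to SI:
  bronze: E = 100.7 GPa, ρ = 8850 kg/m³
  aluminum alloy: E = 70.00 GPa, ρ = 2770 kg/m³
  magnesium alloy: E = 45.14 GPa, ρ = 1755 kg/m³
  magnesium alloy: M = 3.83×10⁻³
  aluminum alloy: M = 3.02×10⁻³
  bronze: M = 1.13×10⁻³
Magnesium alloy ranks first.

magnesium alloy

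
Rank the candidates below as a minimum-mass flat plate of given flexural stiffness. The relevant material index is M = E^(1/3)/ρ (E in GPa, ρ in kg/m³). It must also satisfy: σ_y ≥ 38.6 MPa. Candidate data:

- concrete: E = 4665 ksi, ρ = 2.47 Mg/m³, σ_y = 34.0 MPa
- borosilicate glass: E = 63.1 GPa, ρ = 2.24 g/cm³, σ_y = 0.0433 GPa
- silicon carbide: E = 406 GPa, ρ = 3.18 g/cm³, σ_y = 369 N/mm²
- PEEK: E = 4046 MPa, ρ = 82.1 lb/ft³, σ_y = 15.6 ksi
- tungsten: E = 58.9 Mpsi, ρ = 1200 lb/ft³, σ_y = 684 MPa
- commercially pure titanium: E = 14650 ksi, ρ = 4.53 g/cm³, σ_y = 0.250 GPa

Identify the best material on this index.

silicon carbide

Screen on constraints: σ_y ≥ 38.6 MPa. Survivors: borosilicate glass, silicon carbide, PEEK, tungsten, commercially pure titanium.
After converting to SI:
  borosilicate glass: E = 63.10 GPa, ρ = 2240 kg/m³
  silicon carbide: E = 406.0 GPa, ρ = 3180 kg/m³
  PEEK: E = 4.046 GPa, ρ = 1315 kg/m³
  tungsten: E = 406.1 GPa, ρ = 19220 kg/m³
  commercially pure titanium: E = 101.0 GPa, ρ = 4530 kg/m³
  silicon carbide: M = 2.33×10⁻³
  borosilicate glass: M = 1.78×10⁻³
  PEEK: M = 1.21×10⁻³
  commercially pure titanium: M = 1.03×10⁻³
  tungsten: M = 0.385×10⁻³
Highest index: silicon carbide.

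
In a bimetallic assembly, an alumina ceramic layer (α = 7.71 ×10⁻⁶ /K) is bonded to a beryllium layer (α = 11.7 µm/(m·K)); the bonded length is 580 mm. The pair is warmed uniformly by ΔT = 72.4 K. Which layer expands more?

beryllium

α(alumina ceramic) = 7.71×10⁻⁶/K vs α(beryllium) = 11.7×10⁻⁶/K.
Higher α expands more for the same ΔT: beryllium.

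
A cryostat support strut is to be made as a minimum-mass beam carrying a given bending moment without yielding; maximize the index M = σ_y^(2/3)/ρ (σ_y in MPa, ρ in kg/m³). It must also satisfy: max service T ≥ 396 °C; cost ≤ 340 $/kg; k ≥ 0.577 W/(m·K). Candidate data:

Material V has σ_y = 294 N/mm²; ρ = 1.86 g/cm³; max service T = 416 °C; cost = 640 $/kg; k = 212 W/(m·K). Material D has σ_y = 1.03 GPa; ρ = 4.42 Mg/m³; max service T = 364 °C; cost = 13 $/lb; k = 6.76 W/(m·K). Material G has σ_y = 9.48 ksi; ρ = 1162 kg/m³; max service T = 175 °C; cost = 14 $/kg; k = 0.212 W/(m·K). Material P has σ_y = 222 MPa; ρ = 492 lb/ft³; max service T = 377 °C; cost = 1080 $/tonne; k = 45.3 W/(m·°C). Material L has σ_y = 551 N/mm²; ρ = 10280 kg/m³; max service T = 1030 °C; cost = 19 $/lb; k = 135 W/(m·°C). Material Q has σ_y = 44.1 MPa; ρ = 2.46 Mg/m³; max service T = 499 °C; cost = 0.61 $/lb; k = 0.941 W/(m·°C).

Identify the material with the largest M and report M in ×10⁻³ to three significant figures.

Screen on constraints: max service T ≥ 396 °C; cost ≤ 340 $/kg; k ≥ 0.577 W/(m·K). Survivors: material L, material Q.
After converting to SI:
  material L: σ_y = 551.0 MPa, ρ = 10280 kg/m³
  material Q: σ_y = 44.10 MPa, ρ = 2460 kg/m³
  material L: M = 6.54×10⁻³
  material Q: M = 5.07×10⁻³
Highest index: material L.

material L, M = 6.54×10⁻³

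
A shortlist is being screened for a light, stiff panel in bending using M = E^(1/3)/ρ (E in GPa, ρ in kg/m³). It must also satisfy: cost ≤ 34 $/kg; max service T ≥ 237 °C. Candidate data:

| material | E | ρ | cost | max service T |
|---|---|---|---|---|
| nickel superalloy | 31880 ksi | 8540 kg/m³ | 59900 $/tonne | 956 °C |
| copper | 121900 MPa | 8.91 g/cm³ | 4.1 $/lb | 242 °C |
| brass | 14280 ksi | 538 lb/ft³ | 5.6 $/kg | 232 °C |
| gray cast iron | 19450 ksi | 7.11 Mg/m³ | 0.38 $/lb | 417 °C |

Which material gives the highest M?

gray cast iron

Screen on constraints: cost ≤ 34 $/kg; max service T ≥ 237 °C. Survivors: copper, gray cast iron.
Convert each candidate to consistent units, then evaluate M:
  copper: E = 121.9 GPa, ρ = 8910 kg/m³
  gray cast iron: E = 134.1 GPa, ρ = 7110 kg/m³
  gray cast iron: M = 0.720×10⁻³
  copper: M = 0.556×10⁻³
Gray cast iron has the largest M.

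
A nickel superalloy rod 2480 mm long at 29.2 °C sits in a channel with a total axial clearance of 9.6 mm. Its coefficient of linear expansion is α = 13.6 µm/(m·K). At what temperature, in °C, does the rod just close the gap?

314 °C

α·L₀·ΔT = 9.6 mm ⇒ ΔT = 9.6 / (13.6×10⁻⁶ × 2480.0) = 284.6 K.
T = 29.2 + 284.6 = 313.8 °C.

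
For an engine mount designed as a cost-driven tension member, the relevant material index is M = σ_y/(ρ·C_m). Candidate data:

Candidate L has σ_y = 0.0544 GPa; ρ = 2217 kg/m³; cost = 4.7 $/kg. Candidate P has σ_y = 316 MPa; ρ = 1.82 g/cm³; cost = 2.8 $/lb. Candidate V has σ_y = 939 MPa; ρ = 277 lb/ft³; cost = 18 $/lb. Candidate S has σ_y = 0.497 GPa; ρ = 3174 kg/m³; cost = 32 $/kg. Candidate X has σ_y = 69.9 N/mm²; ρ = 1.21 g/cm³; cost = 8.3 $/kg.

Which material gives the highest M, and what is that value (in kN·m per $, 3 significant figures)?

candidate P, M = 28.1 kN·m per $

After converting to SI:
  candidate L: σ_y = 54.40 MPa, ρ = 2217 kg/m³, cost = 4.700 $/kg
  candidate P: σ_y = 316.0 MPa, ρ = 1820 kg/m³, cost = 6.173 $/kg
  candidate V: σ_y = 939.0 MPa, ρ = 4437 kg/m³, cost = 39.68 $/kg
  candidate S: σ_y = 497.0 MPa, ρ = 3174 kg/m³, cost = 32.00 $/kg
  candidate X: σ_y = 69.90 MPa, ρ = 1210 kg/m³, cost = 8.300 $/kg
  candidate P: M = 28.1 kN·m per $
  candidate X: M = 6.96 kN·m per $
  candidate V: M = 5.33 kN·m per $
  candidate L: M = 5.22 kN·m per $
  candidate S: M = 4.89 kN·m per $
The maximum is for candidate P.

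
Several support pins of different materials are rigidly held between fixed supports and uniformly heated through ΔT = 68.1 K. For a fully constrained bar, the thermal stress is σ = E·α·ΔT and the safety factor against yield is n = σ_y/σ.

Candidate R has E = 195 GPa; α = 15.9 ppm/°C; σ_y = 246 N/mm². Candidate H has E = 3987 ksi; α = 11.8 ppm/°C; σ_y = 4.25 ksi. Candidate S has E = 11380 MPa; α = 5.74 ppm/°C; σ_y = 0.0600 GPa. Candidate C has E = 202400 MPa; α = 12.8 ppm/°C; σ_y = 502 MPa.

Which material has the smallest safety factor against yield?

candidate R

With everything in SI (GPa, ×10⁻⁶/K, MPa):
  candidate R: E = 195.0, α = 15.9, σ_y = 246.0 → σ = 211 MPa, n = 1.17
  candidate H: E = 27.49, α = 11.8, σ_y = 29.30 → σ = 22.1 MPa, n = 1.33
  candidate S: E = 11.38, α = 5.74, σ_y = 60.00 → σ = 4.45 MPa, n = 13.5
  candidate C: E = 202.4, α = 12.8, σ_y = 502.0 → σ = 176 MPa, n = 2.85
Smallest n: candidate R with n = 1.17.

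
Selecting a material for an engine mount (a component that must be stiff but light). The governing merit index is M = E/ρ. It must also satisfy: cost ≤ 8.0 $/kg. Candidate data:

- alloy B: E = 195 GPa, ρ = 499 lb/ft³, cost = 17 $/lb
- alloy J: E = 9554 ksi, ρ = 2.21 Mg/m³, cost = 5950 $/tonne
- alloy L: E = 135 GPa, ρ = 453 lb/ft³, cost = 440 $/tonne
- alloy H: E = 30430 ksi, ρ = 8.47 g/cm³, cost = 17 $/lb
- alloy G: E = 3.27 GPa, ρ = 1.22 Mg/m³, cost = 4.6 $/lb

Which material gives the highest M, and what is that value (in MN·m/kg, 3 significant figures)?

alloy J, M = 29.8 MN·m/kg

Screen on constraints: cost ≤ 8.0 $/kg. Survivors: alloy J, alloy L.
Convert each candidate to consistent units, then evaluate M:
  alloy J: E = 65.87 GPa, ρ = 2210 kg/m³
  alloy L: E = 135.0 GPa, ρ = 7256 kg/m³
  alloy J: M = 29.8 MN·m/kg
  alloy L: M = 18.6 MN·m/kg
The maximum is for alloy J.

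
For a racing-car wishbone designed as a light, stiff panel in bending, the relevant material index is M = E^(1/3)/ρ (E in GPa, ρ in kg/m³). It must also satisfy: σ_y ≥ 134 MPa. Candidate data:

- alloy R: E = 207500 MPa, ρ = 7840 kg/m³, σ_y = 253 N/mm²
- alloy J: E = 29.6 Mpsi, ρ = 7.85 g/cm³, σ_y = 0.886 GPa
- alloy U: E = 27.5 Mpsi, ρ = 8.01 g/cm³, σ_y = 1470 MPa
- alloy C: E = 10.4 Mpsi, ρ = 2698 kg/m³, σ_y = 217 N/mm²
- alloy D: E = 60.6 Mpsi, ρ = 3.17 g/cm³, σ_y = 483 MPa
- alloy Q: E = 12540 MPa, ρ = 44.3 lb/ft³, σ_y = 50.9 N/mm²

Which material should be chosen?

Screen on constraints: σ_y ≥ 134 MPa. Survivors: alloy R, alloy J, alloy U, alloy C, alloy D.
Normalizing units and computing the index:
  alloy R: E = 207.5 GPa, ρ = 7840 kg/m³
  alloy J: E = 204.1 GPa, ρ = 7850 kg/m³
  alloy U: E = 189.6 GPa, ρ = 8010 kg/m³
  alloy C: E = 71.71 GPa, ρ = 2698 kg/m³
  alloy D: E = 417.8 GPa, ρ = 3170 kg/m³
  alloy D: M = 2.36×10⁻³
  alloy C: M = 1.54×10⁻³
  alloy R: M = 0.755×10⁻³
  alloy J: M = 0.750×10⁻³
  alloy U: M = 0.717×10⁻³
Alloy D ranks first.

alloy D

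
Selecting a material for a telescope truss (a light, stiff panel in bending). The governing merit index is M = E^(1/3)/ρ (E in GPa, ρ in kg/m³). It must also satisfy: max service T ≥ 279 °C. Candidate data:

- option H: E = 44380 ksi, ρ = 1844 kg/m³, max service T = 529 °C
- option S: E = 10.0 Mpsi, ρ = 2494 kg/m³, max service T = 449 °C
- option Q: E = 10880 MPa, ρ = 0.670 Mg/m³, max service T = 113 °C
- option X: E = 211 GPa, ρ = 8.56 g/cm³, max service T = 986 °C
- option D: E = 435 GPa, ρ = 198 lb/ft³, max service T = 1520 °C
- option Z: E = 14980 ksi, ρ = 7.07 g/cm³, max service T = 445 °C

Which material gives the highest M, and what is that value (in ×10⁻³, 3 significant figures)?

option H, M = 3.65×10⁻³

Screen on constraints: max service T ≥ 279 °C. Survivors: option H, option S, option X, option D, option Z.
Convert each candidate to consistent units, then evaluate M:
  option H: E = 306.0 GPa, ρ = 1844 kg/m³
  option S: E = 68.95 GPa, ρ = 2494 kg/m³
  option X: E = 211.0 GPa, ρ = 8560 kg/m³
  option D: E = 435.0 GPa, ρ = 3172 kg/m³
  option Z: E = 103.3 GPa, ρ = 7070 kg/m³
  option H: M = 3.65×10⁻³
  option D: M = 2.39×10⁻³
  option S: M = 1.64×10⁻³
  option X: M = 0.695×10⁻³
  option Z: M = 0.664×10⁻³
Option H has the largest M.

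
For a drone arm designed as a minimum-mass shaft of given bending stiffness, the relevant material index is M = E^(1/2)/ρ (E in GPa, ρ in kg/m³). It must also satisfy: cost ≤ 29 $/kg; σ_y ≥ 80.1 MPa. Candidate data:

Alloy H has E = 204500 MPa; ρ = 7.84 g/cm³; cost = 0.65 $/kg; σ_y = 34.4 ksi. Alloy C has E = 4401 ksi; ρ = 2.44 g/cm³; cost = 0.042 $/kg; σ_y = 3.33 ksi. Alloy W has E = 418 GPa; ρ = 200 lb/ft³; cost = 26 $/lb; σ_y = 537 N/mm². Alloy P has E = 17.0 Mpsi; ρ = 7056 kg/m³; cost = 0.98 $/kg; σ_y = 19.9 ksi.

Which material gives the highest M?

alloy H

Screen on constraints: cost ≤ 29 $/kg; σ_y ≥ 80.1 MPa. Survivors: alloy H, alloy P.
Convert each candidate to consistent units, then evaluate M:
  alloy H: E = 204.5 GPa, ρ = 7840 kg/m³
  alloy P: E = 117.2 GPa, ρ = 7056 kg/m³
  alloy H: M = 1.82×10⁻³
  alloy P: M = 1.53×10⁻³
Highest index: alloy H.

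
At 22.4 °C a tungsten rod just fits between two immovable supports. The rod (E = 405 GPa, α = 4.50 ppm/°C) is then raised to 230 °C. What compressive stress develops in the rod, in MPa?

378 MPa

ΔT = 207.6 K. Constrained thermal stress σ = E·α·ΔT = 405.0×10³ MPa × 4.50×10⁻⁶ × 207.6 = 378 MPa (compressive).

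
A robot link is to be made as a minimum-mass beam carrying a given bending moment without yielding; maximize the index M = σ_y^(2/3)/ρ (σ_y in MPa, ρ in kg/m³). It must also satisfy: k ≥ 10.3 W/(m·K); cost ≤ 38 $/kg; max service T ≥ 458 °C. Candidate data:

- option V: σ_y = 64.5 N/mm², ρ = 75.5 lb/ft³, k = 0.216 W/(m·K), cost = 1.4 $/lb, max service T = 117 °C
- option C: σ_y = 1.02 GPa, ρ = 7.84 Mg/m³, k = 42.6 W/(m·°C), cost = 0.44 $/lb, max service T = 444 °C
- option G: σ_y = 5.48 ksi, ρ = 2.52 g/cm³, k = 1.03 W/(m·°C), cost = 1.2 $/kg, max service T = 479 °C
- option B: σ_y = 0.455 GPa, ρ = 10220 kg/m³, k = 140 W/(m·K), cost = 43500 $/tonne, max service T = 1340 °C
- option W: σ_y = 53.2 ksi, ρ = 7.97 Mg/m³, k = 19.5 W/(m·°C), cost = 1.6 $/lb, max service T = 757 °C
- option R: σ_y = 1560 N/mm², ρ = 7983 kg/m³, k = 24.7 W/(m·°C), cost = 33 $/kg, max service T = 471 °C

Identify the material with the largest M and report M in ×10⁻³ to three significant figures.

Screen on constraints: k ≥ 10.3 W/(m·K); cost ≤ 38 $/kg; max service T ≥ 458 °C. Survivors: option W, option R.
In SI units:
  option W: σ_y = 366.8 MPa, ρ = 7970 kg/m³
  option R: σ_y = 1560 MPa, ρ = 7983 kg/m³
  option R: M = 16.8×10⁻³
  option W: M = 6.43×10⁻³
Highest index: option R.

option R, M = 16.8×10⁻³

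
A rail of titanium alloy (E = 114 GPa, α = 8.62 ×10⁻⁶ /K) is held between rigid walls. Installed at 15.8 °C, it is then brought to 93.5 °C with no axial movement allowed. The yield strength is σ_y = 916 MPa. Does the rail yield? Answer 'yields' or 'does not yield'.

does not yield

ΔT = 77.70 K. Constrained thermal stress σ = E·α·ΔT = 114.0×10³ MPa × 8.62×10⁻⁶ × 77.70 = 76.4 MPa (compressive).
Compare to σ_y = 916 MPa: σ < σ_y, so it does not yield.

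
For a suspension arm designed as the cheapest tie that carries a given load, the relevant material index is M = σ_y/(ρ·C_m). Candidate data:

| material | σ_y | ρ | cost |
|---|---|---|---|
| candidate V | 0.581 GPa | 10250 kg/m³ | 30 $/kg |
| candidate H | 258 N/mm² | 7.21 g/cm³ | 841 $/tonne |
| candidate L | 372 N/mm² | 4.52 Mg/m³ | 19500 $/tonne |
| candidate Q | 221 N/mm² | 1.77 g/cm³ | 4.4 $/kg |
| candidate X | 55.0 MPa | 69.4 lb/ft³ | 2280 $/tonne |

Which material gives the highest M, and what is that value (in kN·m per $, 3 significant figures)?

candidate H, M = 42.5 kN·m per $

In SI units:
  candidate V: σ_y = 581.0 MPa, ρ = 10250 kg/m³, cost = 30.00 $/kg
  candidate H: σ_y = 258.0 MPa, ρ = 7210 kg/m³, cost = 0.8410 $/kg
  candidate L: σ_y = 372.0 MPa, ρ = 4520 kg/m³, cost = 19.50 $/kg
  candidate Q: σ_y = 221.0 MPa, ρ = 1770 kg/m³, cost = 4.400 $/kg
  candidate X: σ_y = 55.00 MPa, ρ = 1112 kg/m³, cost = 2.280 $/kg
  candidate H: M = 42.5 kN·m per $
  candidate Q: M = 28.4 kN·m per $
  candidate X: M = 21.7 kN·m per $
  candidate L: M = 4.22 kN·m per $
  candidate V: M = 1.89 kN·m per $
The maximum is for candidate H.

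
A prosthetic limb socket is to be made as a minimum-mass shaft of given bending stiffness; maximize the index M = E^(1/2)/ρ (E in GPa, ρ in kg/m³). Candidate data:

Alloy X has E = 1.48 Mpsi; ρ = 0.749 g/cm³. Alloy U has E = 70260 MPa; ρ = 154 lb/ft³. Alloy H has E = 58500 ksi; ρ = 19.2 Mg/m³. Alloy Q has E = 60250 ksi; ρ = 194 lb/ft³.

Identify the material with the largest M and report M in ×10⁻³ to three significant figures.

alloy Q, M = 6.56×10⁻³

Putting every candidate on a common basis:
  alloy X: E = 10.20 GPa, ρ = 749.0 kg/m³
  alloy U: E = 70.26 GPa, ρ = 2467 kg/m³
  alloy H: E = 403.3 GPa, ρ = 19200 kg/m³
  alloy Q: E = 415.4 GPa, ρ = 3108 kg/m³
  alloy Q: M = 6.56×10⁻³
  alloy X: M = 4.26×10⁻³
  alloy U: M = 3.40×10⁻³
  alloy H: M = 1.05×10⁻³
The maximum is for alloy Q.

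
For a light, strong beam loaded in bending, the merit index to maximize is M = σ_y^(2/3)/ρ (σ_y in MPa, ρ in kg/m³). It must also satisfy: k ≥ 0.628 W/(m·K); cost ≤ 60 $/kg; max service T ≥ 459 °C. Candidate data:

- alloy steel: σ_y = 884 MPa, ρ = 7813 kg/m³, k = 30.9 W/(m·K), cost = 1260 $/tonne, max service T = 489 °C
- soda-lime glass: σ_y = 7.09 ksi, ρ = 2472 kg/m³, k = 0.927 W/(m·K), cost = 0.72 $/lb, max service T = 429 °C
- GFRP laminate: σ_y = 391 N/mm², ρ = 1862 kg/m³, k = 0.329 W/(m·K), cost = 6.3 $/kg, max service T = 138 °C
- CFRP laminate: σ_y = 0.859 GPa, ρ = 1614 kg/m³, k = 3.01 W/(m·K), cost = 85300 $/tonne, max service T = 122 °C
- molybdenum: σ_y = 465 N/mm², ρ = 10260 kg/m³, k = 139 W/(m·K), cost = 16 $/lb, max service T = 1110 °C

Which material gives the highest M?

alloy steel

Screen on constraints: k ≥ 0.628 W/(m·K); cost ≤ 60 $/kg; max service T ≥ 459 °C. Survivors: alloy steel, molybdenum.
Putting every candidate on a common basis:
  alloy steel: σ_y = 884.0 MPa, ρ = 7813 kg/m³
  molybdenum: σ_y = 465.0 MPa, ρ = 10260 kg/m³
  alloy steel: M = 11.8×10⁻³
  molybdenum: M = 5.85×10⁻³
Alloy steel ranks first.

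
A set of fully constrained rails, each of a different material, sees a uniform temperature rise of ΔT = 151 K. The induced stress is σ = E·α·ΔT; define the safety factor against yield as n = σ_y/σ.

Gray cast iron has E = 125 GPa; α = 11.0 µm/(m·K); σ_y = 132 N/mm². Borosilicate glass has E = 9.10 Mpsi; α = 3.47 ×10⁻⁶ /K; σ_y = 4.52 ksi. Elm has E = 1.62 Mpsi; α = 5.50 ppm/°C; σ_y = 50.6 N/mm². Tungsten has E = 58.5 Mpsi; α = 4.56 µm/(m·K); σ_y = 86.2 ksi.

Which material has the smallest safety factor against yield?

gray cast iron

In consistent units (E in GPa, α in ×10⁻⁶/K, σ_y in MPa):
  gray cast iron: E = 125.0, α = 11.0, σ_y = 132.0 → σ = 208 MPa, n = 0.636
  borosilicate glass: E = 62.74, α = 3.47, σ_y = 31.16 → σ = 32.9 MPa, n = 0.948
  elm: E = 11.17, α = 5.50, σ_y = 50.60 → σ = 9.28 MPa, n = 5.45
  tungsten: E = 403.3, α = 4.56, σ_y = 594.3 → σ = 278 MPa, n = 2.14
Gray cast iron has the lowest safety factor, n = 0.636.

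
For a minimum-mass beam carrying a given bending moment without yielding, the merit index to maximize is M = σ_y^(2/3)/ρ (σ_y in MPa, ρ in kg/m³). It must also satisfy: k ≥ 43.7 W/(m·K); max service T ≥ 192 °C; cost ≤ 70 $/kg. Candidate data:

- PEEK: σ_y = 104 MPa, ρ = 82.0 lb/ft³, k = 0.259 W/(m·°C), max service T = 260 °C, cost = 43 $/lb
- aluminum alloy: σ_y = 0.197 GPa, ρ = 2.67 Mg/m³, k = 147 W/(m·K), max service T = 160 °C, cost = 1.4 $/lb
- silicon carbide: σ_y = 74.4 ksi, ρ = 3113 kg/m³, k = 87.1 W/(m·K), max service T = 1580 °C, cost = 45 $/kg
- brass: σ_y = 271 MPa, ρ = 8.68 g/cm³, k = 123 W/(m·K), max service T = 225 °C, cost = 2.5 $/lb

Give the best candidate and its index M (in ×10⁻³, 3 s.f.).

silicon carbide, M = 20.6×10⁻³

Screen on constraints: k ≥ 43.7 W/(m·K); max service T ≥ 192 °C; cost ≤ 70 $/kg. Survivors: silicon carbide, brass.
Convert each candidate to consistent units, then evaluate M:
  silicon carbide: σ_y = 513.0 MPa, ρ = 3113 kg/m³
  brass: σ_y = 271.0 MPa, ρ = 8680 kg/m³
  silicon carbide: M = 20.6×10⁻³
  brass: M = 4.82×10⁻³
Silicon carbide ranks first.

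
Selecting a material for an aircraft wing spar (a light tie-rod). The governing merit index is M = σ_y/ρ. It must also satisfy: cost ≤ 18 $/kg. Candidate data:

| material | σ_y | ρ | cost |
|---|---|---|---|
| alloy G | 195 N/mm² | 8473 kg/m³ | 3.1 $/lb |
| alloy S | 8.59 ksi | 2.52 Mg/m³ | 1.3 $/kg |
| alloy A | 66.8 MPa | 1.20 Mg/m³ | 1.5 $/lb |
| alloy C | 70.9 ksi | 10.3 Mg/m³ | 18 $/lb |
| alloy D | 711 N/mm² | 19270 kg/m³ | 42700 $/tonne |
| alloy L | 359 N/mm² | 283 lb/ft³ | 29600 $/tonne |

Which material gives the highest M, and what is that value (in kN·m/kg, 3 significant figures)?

alloy A, M = 55.7 kN·m/kg

Screen on constraints: cost ≤ 18 $/kg. Survivors: alloy G, alloy S, alloy A.
In SI units:
  alloy G: σ_y = 195.0 MPa, ρ = 8473 kg/m³
  alloy S: σ_y = 59.23 MPa, ρ = 2520 kg/m³
  alloy A: σ_y = 66.80 MPa, ρ = 1200 kg/m³
  alloy A: M = 55.7 kN·m/kg
  alloy S: M = 23.5 kN·m/kg
  alloy G: M = 23.0 kN·m/kg
The maximum is for alloy A.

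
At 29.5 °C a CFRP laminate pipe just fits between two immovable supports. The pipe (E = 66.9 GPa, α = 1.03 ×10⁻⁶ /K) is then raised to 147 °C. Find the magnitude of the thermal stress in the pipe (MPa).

8.10 MPa

ΔT = 117.5 K. Constrained thermal stress σ = E·α·ΔT = 66.90×10³ MPa × 1.03×10⁻⁶ × 117.5 = 8.10 MPa (compressive).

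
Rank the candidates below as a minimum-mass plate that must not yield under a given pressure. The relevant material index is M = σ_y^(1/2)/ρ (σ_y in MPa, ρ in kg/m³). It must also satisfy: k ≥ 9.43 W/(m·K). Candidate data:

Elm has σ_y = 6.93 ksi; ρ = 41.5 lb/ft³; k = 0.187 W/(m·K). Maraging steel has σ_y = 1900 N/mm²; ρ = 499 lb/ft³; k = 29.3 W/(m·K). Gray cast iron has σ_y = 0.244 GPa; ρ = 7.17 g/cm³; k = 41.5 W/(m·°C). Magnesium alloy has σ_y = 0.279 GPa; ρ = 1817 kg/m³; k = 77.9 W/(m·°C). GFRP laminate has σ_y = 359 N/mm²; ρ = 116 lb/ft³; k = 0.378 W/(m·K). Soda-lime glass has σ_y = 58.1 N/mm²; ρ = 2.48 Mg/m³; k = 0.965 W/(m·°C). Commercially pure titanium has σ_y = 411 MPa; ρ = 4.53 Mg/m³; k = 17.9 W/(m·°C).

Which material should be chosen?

Screen on constraints: k ≥ 9.43 W/(m·K). Survivors: maraging steel, gray cast iron, magnesium alloy, commercially pure titanium.
Convert each candidate to consistent units, then evaluate M:
  maraging steel: σ_y = 1900 MPa, ρ = 7993 kg/m³
  gray cast iron: σ_y = 244.0 MPa, ρ = 7170 kg/m³
  magnesium alloy: σ_y = 279.0 MPa, ρ = 1817 kg/m³
  commercially pure titanium: σ_y = 411.0 MPa, ρ = 4530 kg/m³
  magnesium alloy: M = 9.19×10⁻³
  maraging steel: M = 5.45×10⁻³
  commercially pure titanium: M = 4.48×10⁻³
  gray cast iron: M = 2.18×10⁻³
Magnesium alloy ranks first.

magnesium alloy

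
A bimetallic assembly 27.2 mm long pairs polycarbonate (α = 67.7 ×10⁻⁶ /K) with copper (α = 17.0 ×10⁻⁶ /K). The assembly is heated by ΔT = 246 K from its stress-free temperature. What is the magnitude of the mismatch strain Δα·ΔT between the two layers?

0.0125

Δα = |67.7 − 17.0|×10⁻⁶/K = 50.7×10⁻⁶/K.
Mismatch strain = Δα·ΔT = 50.7×10⁻⁶ × 246.0 = 0.0125.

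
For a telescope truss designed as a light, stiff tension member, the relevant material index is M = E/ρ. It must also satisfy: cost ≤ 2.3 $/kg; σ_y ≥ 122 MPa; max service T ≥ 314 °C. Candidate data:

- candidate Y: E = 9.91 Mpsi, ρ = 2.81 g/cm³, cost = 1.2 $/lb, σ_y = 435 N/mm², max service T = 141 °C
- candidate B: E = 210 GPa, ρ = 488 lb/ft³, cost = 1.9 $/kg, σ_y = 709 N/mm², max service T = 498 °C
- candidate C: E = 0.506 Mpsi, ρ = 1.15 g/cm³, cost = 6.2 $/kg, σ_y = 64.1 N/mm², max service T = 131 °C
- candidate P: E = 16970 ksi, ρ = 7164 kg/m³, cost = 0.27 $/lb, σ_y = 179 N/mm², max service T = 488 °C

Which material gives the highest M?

Screen on constraints: cost ≤ 2.3 $/kg; σ_y ≥ 122 MPa; max service T ≥ 314 °C. Survivors: candidate B, candidate P.
Normalizing units and computing the index:
  candidate B: E = 210.0 GPa, ρ = 7817 kg/m³
  candidate P: E = 117.0 GPa, ρ = 7164 kg/m³
  candidate B: M = 26.9 MN·m/kg
  candidate P: M = 16.3 MN·m/kg
Highest index: candidate B.

candidate B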